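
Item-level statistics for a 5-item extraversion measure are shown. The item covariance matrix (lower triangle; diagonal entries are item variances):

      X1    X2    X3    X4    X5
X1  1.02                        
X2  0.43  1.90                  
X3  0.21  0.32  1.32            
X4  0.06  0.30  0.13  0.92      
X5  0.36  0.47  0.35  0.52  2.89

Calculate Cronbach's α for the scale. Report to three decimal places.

ΣVar(i) = 1.02 + 1.90 + 1.32 + 0.92 + 2.89 = 8.05
Σ_{i<j} σ_ij = 3.15
total variance = 8.05 + 2 × 3.15 = 14.35
α = (k/(k−1))·(1 − ΣVar(i)/total variance) = (5/4)·(1 − 8.05/14.35) = 0.549

Cronbach's α = 0.549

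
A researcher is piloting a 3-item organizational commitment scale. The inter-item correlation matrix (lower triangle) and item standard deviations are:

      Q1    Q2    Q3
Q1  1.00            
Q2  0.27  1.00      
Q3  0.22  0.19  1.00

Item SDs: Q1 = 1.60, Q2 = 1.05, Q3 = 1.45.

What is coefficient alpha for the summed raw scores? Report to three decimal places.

Σσ²ᵢ = 1.60² + 1.05² + 1.45² = 5.7650
Covariances σ_ij = r_ij · s_i · s_j:
  σ(Q1,Q2) = 0.27 × 1.60 × 1.05 = 0.4536
  σ(Q1,Q3) = 0.22 × 1.60 × 1.45 = 0.5104
  σ(Q2,Q3) = 0.19 × 1.05 × 1.45 = 0.2893
σ²_T = Σσ²ᵢ + 2·Σσ_ij = 5.7650 + 2 × 1.2533 = 8.2716
α = (3/2)·(1 − 5.7650/8.2716) = 0.455

α = 0.455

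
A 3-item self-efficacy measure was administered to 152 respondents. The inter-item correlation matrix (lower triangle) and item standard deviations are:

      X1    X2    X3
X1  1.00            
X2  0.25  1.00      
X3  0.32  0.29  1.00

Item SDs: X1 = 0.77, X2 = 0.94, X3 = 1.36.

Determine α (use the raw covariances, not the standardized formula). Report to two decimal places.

Σσ²ᵢ = 0.77² + 0.94² + 1.36² = 3.3261
Covariances σ_ij = r_ij · s_i · s_j:
  σ(X1,X2) = 0.25 × 0.77 × 0.94 = 0.1809
  σ(X1,X3) = 0.32 × 0.77 × 1.36 = 0.3351
  σ(X2,X3) = 0.29 × 0.94 × 1.36 = 0.3707
σ²_T = Σσ²ᵢ + 2·Σσ_ij = 3.3261 + 2 × 0.8867 = 5.0995
α = (3/2)·(1 − 3.3261/5.0995) = 0.52

α = 0.52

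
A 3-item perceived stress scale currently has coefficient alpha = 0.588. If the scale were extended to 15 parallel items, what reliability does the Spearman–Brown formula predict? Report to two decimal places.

Length factor m = 15/3 = 5.0000
α' = m·α / (1 + (m−1)·α)
   = 15/3 × 0.588 / (1 + (15/3 − 1) × 0.588)
   = 2.9400 / 3.3520 = 0.88

predicted reliability = 0.88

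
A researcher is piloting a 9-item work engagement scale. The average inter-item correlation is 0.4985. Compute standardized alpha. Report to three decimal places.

standardized alpha = 0.899

Standardized α = k·r̄ / (1 + (k−1)·r̄) = 9 × 0.4985 / (1 + 8 × 0.4985)
  = 4.4865 / 4.9880 = 0.899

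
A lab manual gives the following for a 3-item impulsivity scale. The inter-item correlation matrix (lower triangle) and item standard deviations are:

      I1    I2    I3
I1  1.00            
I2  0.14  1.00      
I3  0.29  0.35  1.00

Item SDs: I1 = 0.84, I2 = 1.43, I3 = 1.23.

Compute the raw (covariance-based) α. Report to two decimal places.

Σσ²ᵢ = 0.84² + 1.43² + 1.23² = 4.2634
Covariances σ_ij = r_ij · s_i · s_j:
  σ(I1,I2) = 0.14 × 0.84 × 1.43 = 0.1682
  σ(I1,I3) = 0.29 × 0.84 × 1.23 = 0.2996
  σ(I2,I3) = 0.35 × 1.43 × 1.23 = 0.6156
σ²_T = Σσ²ᵢ + 2·Σσ_ij = 4.2634 + 2 × 1.0834 = 6.4302
α = (3/2)·(1 − 4.2634/6.4302) = 0.51

α = 0.51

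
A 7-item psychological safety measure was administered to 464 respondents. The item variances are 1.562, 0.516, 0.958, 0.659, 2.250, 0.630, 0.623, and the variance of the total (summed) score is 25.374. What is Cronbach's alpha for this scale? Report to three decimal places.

α = 0.836

sum of item variances = 1.562 + 0.516 + 0.958 + 0.659 + 2.250 + 0.630 + 0.623 = 7.198
α = (k/(k−1))·(1 − sum of item variances/σ²_total) = (7/6)·(1 − 7.198/25.374) = 0.836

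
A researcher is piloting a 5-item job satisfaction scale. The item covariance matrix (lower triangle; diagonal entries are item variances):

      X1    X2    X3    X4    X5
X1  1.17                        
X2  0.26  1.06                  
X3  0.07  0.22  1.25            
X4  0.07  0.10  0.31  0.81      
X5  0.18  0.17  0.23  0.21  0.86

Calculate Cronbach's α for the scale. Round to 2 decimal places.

Σσᵢ² = 1.17 + 1.06 + 1.25 + 0.81 + 0.86 = 5.15
Sum of the distinct covariances = 1.82
total variance = 5.15 + 2 × 1.82 = 8.79
α = (k/(k−1))·(1 − Σσᵢ²/total variance) = (5/4)·(1 − 5.15/8.79) = 0.52

α = 0.52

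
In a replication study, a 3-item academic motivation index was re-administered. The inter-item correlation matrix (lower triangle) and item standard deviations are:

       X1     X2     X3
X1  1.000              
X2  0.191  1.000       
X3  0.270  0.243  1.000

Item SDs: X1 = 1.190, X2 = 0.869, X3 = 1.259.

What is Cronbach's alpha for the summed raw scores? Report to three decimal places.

Σσ²ᵢ = 1.190² + 0.869² + 1.259² = 3.7563
Covariances σ_ij = r_ij · s_i · s_j:
  σ(X1,X2) = 0.191 × 1.190 × 0.869 = 0.1975
  σ(X1,X3) = 0.270 × 1.190 × 1.259 = 0.4045
  σ(X2,X3) = 0.243 × 0.869 × 1.259 = 0.2659
σ²_T = Σσ²ᵢ + 2·Σσ_ij = 3.7563 + 2 × 0.8679 = 5.4921
α = (3/2)·(1 − 3.7563/5.4921) = 0.474

α = 0.474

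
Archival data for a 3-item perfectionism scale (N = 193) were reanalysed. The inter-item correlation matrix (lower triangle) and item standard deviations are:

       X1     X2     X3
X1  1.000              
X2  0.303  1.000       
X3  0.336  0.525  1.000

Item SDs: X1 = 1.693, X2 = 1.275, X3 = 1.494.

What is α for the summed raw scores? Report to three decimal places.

Σσ²ᵢ = 1.693² + 1.275² + 1.494² = 6.7239
Covariances σ_ij = r_ij · s_i · s_j:
  σ(X1,X2) = 0.303 × 1.693 × 1.275 = 0.6540
  σ(X1,X3) = 0.336 × 1.693 × 1.494 = 0.8499
  σ(X2,X3) = 0.525 × 1.275 × 1.494 = 1.0000
σ²_T = Σσ²ᵢ + 2·Σσ_ij = 6.7239 + 2 × 2.5039 = 11.7317
α = (3/2)·(1 − 6.7239/11.7317) = 0.640

α = 0.640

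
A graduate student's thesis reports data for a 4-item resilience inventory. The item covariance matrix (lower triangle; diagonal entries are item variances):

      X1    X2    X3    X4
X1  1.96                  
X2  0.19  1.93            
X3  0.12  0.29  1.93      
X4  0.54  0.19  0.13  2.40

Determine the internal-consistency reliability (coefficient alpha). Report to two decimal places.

Σσ²ᵢ = 1.96 + 1.93 + 1.93 + 2.40 = 8.22
Σ_{i<j} σ_ij = 1.46
Var(T) = 8.22 + 2 × 1.46 = 11.14
α = (k/(k−1))·(1 − Σσ²ᵢ/Var(T)) = (4/3)·(1 − 8.22/11.14) = 0.35

α = 0.35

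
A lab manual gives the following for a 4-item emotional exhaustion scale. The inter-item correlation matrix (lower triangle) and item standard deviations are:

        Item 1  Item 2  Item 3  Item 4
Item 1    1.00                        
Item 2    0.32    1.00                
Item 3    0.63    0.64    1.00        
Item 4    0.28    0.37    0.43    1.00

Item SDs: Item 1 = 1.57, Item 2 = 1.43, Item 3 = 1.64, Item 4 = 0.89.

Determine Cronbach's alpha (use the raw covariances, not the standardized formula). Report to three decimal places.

Cronbach's alpha = 0.762

Σσ²ᵢ = 1.57² + 1.43² + 1.64² + 0.89² = 7.9915
Covariances σ_ij = r_ij · s_i · s_j:
  σ(Item 1,Item 2) = 0.32 × 1.57 × 1.43 = 0.7184
  σ(Item 1,Item 3) = 0.63 × 1.57 × 1.64 = 1.6221
  σ(Item 1,Item 4) = 0.28 × 1.57 × 0.89 = 0.3912
  σ(Item 2,Item 3) = 0.64 × 1.43 × 1.64 = 1.5009
  σ(Item 2,Item 4) = 0.37 × 1.43 × 0.89 = 0.4709
  σ(Item 3,Item 4) = 0.43 × 1.64 × 0.89 = 0.6276
σ²_T = Σσ²ᵢ + 2·Σσ_ij = 7.9915 + 2 × 5.3311 = 18.6537
α = (4/3)·(1 − 7.9915/18.6537) = 0.762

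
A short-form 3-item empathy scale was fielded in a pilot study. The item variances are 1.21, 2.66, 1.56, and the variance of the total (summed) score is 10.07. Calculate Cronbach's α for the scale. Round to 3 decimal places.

Cronbach's α = 0.691

ΣVar(i) = 1.21 + 2.66 + 1.56 = 5.43
α = (k/(k−1))·(1 − ΣVar(i)/σ²_total) = (3/2)·(1 − 5.43/10.07) = 0.691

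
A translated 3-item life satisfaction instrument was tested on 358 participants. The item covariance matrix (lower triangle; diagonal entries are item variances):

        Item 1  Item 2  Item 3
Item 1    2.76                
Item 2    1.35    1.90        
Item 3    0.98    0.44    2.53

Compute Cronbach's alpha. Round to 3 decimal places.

α = 0.653

ΣVar(i) = 2.76 + 1.90 + 2.53 = 7.19
Σ_{i<j} σ_ij = 2.77
total variance = 7.19 + 2 × 2.77 = 12.73
α = (k/(k−1))·(1 − ΣVar(i)/total variance) = (3/2)·(1 − 7.19/12.73) = 0.653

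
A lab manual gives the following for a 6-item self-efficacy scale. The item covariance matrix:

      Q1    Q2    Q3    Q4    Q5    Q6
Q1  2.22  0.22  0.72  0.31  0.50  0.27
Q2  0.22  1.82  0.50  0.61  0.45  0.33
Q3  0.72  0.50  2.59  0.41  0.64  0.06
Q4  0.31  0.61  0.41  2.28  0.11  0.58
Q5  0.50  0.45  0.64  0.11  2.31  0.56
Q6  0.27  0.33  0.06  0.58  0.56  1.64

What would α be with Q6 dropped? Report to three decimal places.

α = 0.554

Remaining items: Q1, Q2, Q3, Q4, Q5 (k = 5).
sum of item variances = 2.22 + 1.82 + 2.59 + 2.28 + 2.31 = 11.22
Var(T) = 11.22 + 2 × 4.47 = 20.16
α (item deleted) = (5/4)·(1 − 11.22/20.16) = 0.554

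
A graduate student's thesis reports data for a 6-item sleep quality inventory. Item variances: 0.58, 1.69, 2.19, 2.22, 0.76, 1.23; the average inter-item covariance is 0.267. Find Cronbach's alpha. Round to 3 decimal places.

ΣVar(i) = 0.58 + 1.69 + 2.19 + 2.22 + 0.76 + 1.23 = 8.67
Sum of the 15 distinct covariances = 15 × 0.267 = 4.005
total variance = ΣVar(i) + 2·Σcov = 8.67 + 2 × 4.005 = 16.680
α = (6/5)·(1 − 8.67/16.680) = 0.576

Cronbach's alpha = 0.576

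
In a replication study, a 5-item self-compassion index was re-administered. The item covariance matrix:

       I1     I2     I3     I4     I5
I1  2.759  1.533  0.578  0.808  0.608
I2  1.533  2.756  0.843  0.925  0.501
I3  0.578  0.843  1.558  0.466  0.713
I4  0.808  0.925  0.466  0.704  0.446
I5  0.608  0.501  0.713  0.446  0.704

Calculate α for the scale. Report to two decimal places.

Σσᵢ² = 2.759 + 2.756 + 1.558 + 0.704 + 0.704 = 8.481
Σ_{i<j} σ_ij = 7.421
Var(T) = 8.481 + 2 × 7.421 = 23.323
α = (k/(k−1))·(1 − Σσᵢ²/Var(T)) = (5/4)·(1 − 8.481/23.323) = 0.80

α = 0.80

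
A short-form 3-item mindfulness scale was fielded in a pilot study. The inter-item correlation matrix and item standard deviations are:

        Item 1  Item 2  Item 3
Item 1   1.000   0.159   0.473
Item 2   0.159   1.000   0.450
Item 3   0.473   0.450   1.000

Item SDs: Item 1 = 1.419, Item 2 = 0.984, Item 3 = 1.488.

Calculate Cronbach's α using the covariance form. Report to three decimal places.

Cronbach's α = 0.630

Σσ²ᵢ = 1.419² + 0.984² + 1.488² = 5.1960
Covariances σ_ij = r_ij · s_i · s_j:
  σ(Item 1,Item 2) = 0.159 × 1.419 × 0.984 = 0.2220
  σ(Item 1,Item 3) = 0.473 × 1.419 × 1.488 = 0.9987
  σ(Item 2,Item 3) = 0.450 × 0.984 × 1.488 = 0.6589
σ²_T = Σσ²ᵢ + 2·Σσ_ij = 5.1960 + 2 × 1.8796 = 8.9552
α = (3/2)·(1 − 5.1960/8.9552) = 0.630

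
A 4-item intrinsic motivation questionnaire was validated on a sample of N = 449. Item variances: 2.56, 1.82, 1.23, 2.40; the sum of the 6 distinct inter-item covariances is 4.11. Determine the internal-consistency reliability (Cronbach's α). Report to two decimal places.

ΣVar(i) = 2.56 + 1.82 + 1.23 + 2.40 = 8.01
Sum of distinct covariances = 4.11
σ²_T = ΣVar(i) + 2·Σcov = 8.01 + 2 × 4.11 = 16.23
α = (4/3)·(1 − 8.01/16.23) = 0.68

Cronbach's α = 0.68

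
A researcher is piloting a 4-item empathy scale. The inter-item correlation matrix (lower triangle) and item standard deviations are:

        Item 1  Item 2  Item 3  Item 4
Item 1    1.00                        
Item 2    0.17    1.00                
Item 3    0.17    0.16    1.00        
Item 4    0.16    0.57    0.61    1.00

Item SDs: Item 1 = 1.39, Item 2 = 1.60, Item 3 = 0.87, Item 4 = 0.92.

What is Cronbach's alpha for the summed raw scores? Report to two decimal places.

Cronbach's alpha = 0.58

Σσ²ᵢ = 1.39² + 1.60² + 0.87² + 0.92² = 6.0954
Covariances σ_ij = r_ij · s_i · s_j:
  σ(Item 1,Item 2) = 0.17 × 1.39 × 1.60 = 0.3781
  σ(Item 1,Item 3) = 0.17 × 1.39 × 0.87 = 0.2056
  σ(Item 1,Item 4) = 0.16 × 1.39 × 0.92 = 0.2046
  σ(Item 2,Item 3) = 0.16 × 1.60 × 0.87 = 0.2227
  σ(Item 2,Item 4) = 0.57 × 1.60 × 0.92 = 0.8390
  σ(Item 3,Item 4) = 0.61 × 0.87 × 0.92 = 0.4882
σ²_T = Σσ²ᵢ + 2·Σσ_ij = 6.0954 + 2 × 2.3382 = 10.7718
α = (4/3)·(1 − 6.0954/10.7718) = 0.58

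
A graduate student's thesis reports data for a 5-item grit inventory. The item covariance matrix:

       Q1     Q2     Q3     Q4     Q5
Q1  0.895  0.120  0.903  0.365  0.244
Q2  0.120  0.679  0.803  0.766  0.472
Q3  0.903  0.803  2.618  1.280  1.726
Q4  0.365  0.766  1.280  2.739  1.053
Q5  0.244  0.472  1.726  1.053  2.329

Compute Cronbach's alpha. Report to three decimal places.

α = 0.782

ΣVar(i) = 0.895 + 0.679 + 2.618 + 2.739 + 2.329 = 9.260
Sum of off-diagonal covariances = 7.732
σ²_T = 9.260 + 2 × 7.732 = 24.724
α = (k/(k−1))·(1 − ΣVar(i)/σ²_T) = (5/4)·(1 − 9.260/24.724) = 0.782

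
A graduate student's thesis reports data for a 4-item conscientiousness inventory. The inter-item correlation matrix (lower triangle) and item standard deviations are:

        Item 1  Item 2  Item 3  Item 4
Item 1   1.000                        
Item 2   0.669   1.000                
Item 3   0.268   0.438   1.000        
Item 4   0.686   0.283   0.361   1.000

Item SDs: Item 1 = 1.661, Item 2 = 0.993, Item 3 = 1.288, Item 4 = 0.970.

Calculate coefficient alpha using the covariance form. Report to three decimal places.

Σσ²ᵢ = 1.661² + 0.993² + 1.288² + 0.970² = 6.3448
Covariances σ_ij = r_ij · s_i · s_j:
  σ(Item 1,Item 2) = 0.669 × 1.661 × 0.993 = 1.1034
  σ(Item 1,Item 3) = 0.268 × 1.661 × 1.288 = 0.5734
  σ(Item 1,Item 4) = 0.686 × 1.661 × 0.970 = 1.1053
  σ(Item 2,Item 3) = 0.438 × 0.993 × 1.288 = 0.5602
  σ(Item 2,Item 4) = 0.283 × 0.993 × 0.970 = 0.2726
  σ(Item 3,Item 4) = 0.361 × 1.288 × 0.970 = 0.4510
σ²_T = Σσ²ᵢ + 2·Σσ_ij = 6.3448 + 2 × 4.0659 = 14.4766
α = (4/3)·(1 − 6.3448/14.4766) = 0.749

coefficient alpha = 0.749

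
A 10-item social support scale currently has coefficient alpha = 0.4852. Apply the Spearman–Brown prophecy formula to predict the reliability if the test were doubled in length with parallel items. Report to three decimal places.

Length factor m = 2
α' = m·α / (1 + (m−1)·α)
   = 2 × 0.4852 / (1 + (2 − 1) × 0.4852)
   = 0.9704 / 1.4852 = 0.653

predicted reliability = 0.653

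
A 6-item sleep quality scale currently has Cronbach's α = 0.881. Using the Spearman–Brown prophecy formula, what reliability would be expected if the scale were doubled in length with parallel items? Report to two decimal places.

Length factor m = 2
α' = m·α / (1 + (m−1)·α)
   = 2 × 0.881 / (1 + (2 − 1) × 0.881)
   = 1.7620 / 1.8810 = 0.94

predicted reliability = 0.94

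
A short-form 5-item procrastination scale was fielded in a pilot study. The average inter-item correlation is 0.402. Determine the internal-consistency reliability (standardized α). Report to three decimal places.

Standardized α = k·r̄ / (1 + (k−1)·r̄) = 5 × 0.402 / (1 + 4 × 0.402)
  = 2.0100 / 2.6080 = 0.771

α = 0.771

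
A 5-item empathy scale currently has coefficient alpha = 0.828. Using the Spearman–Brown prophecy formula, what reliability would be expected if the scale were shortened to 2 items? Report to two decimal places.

Length factor m = 2/5 = 0.4000
α' = m·α / (1 − (1−m)·α)
   = 2/5 × 0.828 / (1 − (1 − 2/5) × 0.828)
   = 0.3312 / 0.5032 = 0.66

predicted reliability = 0.66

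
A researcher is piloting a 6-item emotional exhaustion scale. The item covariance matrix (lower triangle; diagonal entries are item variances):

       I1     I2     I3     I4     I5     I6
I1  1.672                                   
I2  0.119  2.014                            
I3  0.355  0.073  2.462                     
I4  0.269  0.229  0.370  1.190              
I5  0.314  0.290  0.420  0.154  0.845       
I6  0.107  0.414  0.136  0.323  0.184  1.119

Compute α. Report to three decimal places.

Σσᵢ² = 1.672 + 2.014 + 2.462 + 1.190 + 0.845 + 1.119 = 9.302
Σ_{i<j} σ_ij = 3.757
total variance = 9.302 + 2 × 3.757 = 16.816
α = (k/(k−1))·(1 − Σσᵢ²/total variance) = (6/5)·(1 − 9.302/16.816) = 0.536

α = 0.536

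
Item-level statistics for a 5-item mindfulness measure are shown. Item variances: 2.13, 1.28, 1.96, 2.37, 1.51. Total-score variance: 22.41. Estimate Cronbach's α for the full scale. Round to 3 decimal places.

sum of item variances = 2.13 + 1.28 + 1.96 + 2.37 + 1.51 = 9.25
α = (k/(k−1))·(1 − sum of item variances/σ²_T) = (5/4)·(1 − 9.25/22.41) = 0.734

α = 0.734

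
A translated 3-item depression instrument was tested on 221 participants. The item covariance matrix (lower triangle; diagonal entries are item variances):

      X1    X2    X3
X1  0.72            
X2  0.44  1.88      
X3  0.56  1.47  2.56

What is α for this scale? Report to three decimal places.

Σσ²ᵢ = 0.72 + 1.88 + 2.56 = 5.16
Sum of off-diagonal covariances = 2.47
Var(T) = 5.16 + 2 × 2.47 = 10.10
α = (k/(k−1))·(1 − Σσ²ᵢ/Var(T)) = (3/2)·(1 − 5.16/10.10) = 0.734

α = 0.734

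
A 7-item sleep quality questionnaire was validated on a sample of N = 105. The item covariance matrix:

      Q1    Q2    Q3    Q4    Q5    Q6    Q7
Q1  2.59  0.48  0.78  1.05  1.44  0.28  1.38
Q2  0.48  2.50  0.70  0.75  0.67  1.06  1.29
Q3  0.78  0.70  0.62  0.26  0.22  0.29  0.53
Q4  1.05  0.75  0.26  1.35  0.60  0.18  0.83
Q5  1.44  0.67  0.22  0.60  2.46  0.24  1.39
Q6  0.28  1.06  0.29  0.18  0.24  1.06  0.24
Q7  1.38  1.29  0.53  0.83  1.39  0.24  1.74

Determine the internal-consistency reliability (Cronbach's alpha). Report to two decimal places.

Σσ²ᵢ = 2.59 + 2.50 + 0.62 + 1.35 + 2.46 + 1.06 + 1.74 = 12.32
Σ_{i<j} σ_ij = 14.66
Var(T) = 12.32 + 2 × 14.66 = 41.64
α = (k/(k−1))·(1 − Σσ²ᵢ/Var(T)) = (7/6)·(1 − 12.32/41.64) = 0.82

Cronbach's alpha = 0.82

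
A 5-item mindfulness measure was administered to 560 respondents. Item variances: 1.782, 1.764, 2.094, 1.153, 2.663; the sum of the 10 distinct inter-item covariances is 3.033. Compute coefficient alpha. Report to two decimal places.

α = 0.49

ΣVar(i) = 1.782 + 1.764 + 2.094 + 1.153 + 2.663 = 9.456
Sum of distinct covariances = 3.033
σ²_T = ΣVar(i) + 2·Σcov = 9.456 + 2 × 3.033 = 15.522
α = (5/4)·(1 − 9.456/15.522) = 0.49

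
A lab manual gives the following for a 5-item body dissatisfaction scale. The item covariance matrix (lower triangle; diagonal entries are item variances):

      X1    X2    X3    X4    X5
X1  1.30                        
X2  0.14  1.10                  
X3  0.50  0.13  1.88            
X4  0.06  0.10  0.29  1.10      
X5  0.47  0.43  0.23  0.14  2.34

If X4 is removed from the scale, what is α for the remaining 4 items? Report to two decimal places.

Remaining items: X1, X2, X3, X5 (k = 4).
Σσᵢ² = 1.30 + 1.10 + 1.88 + 2.34 = 6.62
σ²_T = 6.62 + 2 × 1.90 = 10.42
α (item deleted) = (4/3)·(1 − 6.62/10.42) = 0.49

α = 0.49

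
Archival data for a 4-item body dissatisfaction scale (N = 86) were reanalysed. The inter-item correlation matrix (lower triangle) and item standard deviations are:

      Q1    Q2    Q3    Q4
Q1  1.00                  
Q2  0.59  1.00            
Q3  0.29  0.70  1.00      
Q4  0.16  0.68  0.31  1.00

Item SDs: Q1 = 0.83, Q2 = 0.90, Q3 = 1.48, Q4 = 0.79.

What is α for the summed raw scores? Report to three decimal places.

α = 0.739

Σσ²ᵢ = 0.83² + 0.90² + 1.48² + 0.79² = 4.3134
Covariances σ_ij = r_ij · s_i · s_j:
  σ(Q1,Q2) = 0.59 × 0.83 × 0.90 = 0.4407
  σ(Q1,Q3) = 0.29 × 0.83 × 1.48 = 0.3562
  σ(Q1,Q4) = 0.16 × 0.83 × 0.79 = 0.1049
  σ(Q2,Q3) = 0.70 × 0.90 × 1.48 = 0.9324
  σ(Q2,Q4) = 0.68 × 0.90 × 0.79 = 0.4835
  σ(Q3,Q4) = 0.31 × 1.48 × 0.79 = 0.3625
σ²_T = Σσ²ᵢ + 2·Σσ_ij = 4.3134 + 2 × 2.6802 = 9.6738
α = (4/3)·(1 − 4.3134/9.6738) = 0.739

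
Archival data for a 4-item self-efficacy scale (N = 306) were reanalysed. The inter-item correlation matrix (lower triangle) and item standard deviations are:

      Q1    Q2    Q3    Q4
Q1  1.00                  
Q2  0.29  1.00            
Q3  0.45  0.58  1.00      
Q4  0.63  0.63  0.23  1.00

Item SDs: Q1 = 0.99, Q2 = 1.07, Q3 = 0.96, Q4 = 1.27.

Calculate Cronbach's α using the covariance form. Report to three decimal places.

Σσ²ᵢ = 0.99² + 1.07² + 0.96² + 1.27² = 4.6595
Covariances σ_ij = r_ij · s_i · s_j:
  σ(Q1,Q2) = 0.29 × 0.99 × 1.07 = 0.3072
  σ(Q1,Q3) = 0.45 × 0.99 × 0.96 = 0.4277
  σ(Q1,Q4) = 0.63 × 0.99 × 1.27 = 0.7921
  σ(Q2,Q3) = 0.58 × 1.07 × 0.96 = 0.5958
  σ(Q2,Q4) = 0.63 × 1.07 × 1.27 = 0.8561
  σ(Q3,Q4) = 0.23 × 0.96 × 1.27 = 0.2804
σ²_T = Σσ²ᵢ + 2·Σσ_ij = 4.6595 + 2 × 3.2593 = 11.1781
α = (4/3)·(1 − 4.6595/11.1781) = 0.778

Cronbach's α = 0.778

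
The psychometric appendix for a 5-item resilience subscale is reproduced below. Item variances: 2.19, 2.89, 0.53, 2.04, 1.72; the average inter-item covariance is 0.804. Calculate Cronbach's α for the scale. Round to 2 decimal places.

α = 0.79

Σσ²ᵢ = 2.19 + 2.89 + 0.53 + 2.04 + 1.72 = 9.37
Sum of the 10 distinct covariances = 10 × 0.804 = 8.040
total variance = Σσ²ᵢ + 2·Σcov = 9.37 + 2 × 8.040 = 25.450
α = (5/4)·(1 − 9.37/25.450) = 0.79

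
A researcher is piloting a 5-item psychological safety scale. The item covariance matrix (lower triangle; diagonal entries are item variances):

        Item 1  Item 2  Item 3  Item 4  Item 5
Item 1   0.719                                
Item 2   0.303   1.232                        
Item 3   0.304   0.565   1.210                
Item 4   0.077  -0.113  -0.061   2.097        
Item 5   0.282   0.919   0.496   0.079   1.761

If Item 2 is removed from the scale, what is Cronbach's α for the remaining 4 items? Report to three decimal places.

α = 0.386

Remaining items: Item 1, Item 3, Item 4, Item 5 (k = 4).
sum of item variances = 0.719 + 1.210 + 2.097 + 1.761 = 5.787
total variance = 5.787 + 2 × 1.177 = 8.141
α (item deleted) = (4/3)·(1 − 5.787/8.141) = 0.386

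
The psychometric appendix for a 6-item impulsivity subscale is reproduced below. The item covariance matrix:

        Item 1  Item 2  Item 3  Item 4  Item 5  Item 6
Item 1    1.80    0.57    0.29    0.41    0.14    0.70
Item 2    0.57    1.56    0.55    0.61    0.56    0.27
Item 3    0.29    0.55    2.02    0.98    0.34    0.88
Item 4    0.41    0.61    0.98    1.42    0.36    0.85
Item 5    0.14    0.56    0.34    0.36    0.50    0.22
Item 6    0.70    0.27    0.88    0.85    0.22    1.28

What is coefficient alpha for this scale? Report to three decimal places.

Σσ²ᵢ = 1.80 + 1.56 + 2.02 + 1.42 + 0.50 + 1.28 = 8.58
Sum of off-diagonal covariances = 7.73
σ²_total = 8.58 + 2 × 7.73 = 24.04
α = (k/(k−1))·(1 − Σσ²ᵢ/σ²_total) = (6/5)·(1 − 8.58/24.04) = 0.772

α = 0.772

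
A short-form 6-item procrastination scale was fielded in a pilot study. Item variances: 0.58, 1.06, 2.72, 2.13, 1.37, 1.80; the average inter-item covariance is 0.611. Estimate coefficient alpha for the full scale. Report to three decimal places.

ΣVar(i) = 0.58 + 1.06 + 2.72 + 2.13 + 1.37 + 1.80 = 9.66
Sum of the 15 distinct covariances = 15 × 0.611 = 9.165
σ²_total = ΣVar(i) + 2·Σcov = 9.66 + 2 × 9.165 = 27.990
α = (6/5)·(1 − 9.66/27.990) = 0.786

α = 0.786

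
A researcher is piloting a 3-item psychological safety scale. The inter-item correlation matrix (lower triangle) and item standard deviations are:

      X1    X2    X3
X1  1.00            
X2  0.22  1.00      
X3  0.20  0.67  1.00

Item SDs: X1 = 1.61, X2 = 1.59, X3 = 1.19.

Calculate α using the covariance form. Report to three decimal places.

α = 0.606

Σσ²ᵢ = 1.61² + 1.59² + 1.19² = 6.5363
Covariances σ_ij = r_ij · s_i · s_j:
  σ(X1,X2) = 0.22 × 1.61 × 1.59 = 0.5632
  σ(X1,X3) = 0.20 × 1.61 × 1.19 = 0.3832
  σ(X2,X3) = 0.67 × 1.59 × 1.19 = 1.2677
σ²_T = Σσ²ᵢ + 2·Σσ_ij = 6.5363 + 2 × 2.2141 = 10.9645
α = (3/2)·(1 − 6.5363/10.9645) = 0.606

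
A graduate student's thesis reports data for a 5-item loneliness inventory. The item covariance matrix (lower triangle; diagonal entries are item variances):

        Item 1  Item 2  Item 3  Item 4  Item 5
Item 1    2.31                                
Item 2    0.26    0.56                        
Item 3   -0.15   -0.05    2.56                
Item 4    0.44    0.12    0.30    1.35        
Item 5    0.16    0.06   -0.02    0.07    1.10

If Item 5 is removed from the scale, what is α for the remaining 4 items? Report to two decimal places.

Remaining items: Item 1, Item 2, Item 3, Item 4 (k = 4).
Σσᵢ² = 2.31 + 0.56 + 2.56 + 1.35 = 6.78
total variance = 6.78 + 2 × 0.92 = 8.62
α (item deleted) = (4/3)·(1 − 6.78/8.62) = 0.28

α = 0.28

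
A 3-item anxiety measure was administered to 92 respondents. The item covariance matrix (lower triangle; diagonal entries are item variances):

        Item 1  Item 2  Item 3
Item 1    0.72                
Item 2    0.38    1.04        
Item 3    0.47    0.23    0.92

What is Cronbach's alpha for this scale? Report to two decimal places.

Cronbach's alpha = 0.67

sum of item variances = 0.72 + 1.04 + 0.92 = 2.68
Sum of the distinct covariances = 1.08
Var(T) = 2.68 + 2 × 1.08 = 4.84
α = (k/(k−1))·(1 − sum of item variances/Var(T)) = (3/2)·(1 − 2.68/4.84) = 0.67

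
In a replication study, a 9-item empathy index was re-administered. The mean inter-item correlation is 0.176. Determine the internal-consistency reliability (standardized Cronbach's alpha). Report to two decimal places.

Standardized α = k·r̄ / (1 + (k−1)·r̄) = 9 × 0.176 / (1 + 8 × 0.176)
  = 1.5840 / 2.4080 = 0.66

α = 0.66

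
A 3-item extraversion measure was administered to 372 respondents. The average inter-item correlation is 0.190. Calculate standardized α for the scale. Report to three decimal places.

Standardized α = k·r̄ / (1 + (k−1)·r̄) = 3 × 0.190 / (1 + 2 × 0.190)
  = 0.5700 / 1.3800 = 0.413

standardized α = 0.413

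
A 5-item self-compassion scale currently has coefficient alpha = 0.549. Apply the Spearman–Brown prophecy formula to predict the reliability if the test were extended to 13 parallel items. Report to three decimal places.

predicted reliability = 0.760

Length factor m = 13/5 = 2.6000
α' = m·α / (1 + (m−1)·α)
   = 13/5 × 0.549 / (1 + (13/5 − 1) × 0.549)
   = 1.4274 / 1.8784 = 0.760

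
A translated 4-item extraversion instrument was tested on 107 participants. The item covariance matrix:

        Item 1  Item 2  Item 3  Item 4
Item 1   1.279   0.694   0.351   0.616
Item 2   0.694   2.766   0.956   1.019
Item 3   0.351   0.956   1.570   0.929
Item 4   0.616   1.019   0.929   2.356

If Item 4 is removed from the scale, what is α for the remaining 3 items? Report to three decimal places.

Remaining items: Item 1, Item 2, Item 3 (k = 3).
Σσ²ᵢ = 1.279 + 2.766 + 1.570 = 5.615
Var(T) = 5.615 + 2 × 2.001 = 9.617
α (item deleted) = (3/2)·(1 − 5.615/9.617) = 0.624

α = 0.624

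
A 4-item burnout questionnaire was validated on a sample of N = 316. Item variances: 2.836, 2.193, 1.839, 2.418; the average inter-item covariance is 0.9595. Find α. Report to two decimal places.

ΣVar(i) = 2.836 + 2.193 + 1.839 + 2.418 = 9.286
Sum of the 6 distinct covariances = 6 × 0.9595 = 5.7570
total variance = ΣVar(i) + 2·Σcov = 9.286 + 2 × 5.7570 = 20.8000
α = (4/3)·(1 − 9.286/20.8000) = 0.74

α = 0.74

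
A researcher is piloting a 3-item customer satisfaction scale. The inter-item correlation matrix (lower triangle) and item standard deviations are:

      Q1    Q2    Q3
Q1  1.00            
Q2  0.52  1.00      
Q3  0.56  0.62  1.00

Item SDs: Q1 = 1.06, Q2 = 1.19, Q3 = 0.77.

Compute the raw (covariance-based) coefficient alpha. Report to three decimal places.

Σσ²ᵢ = 1.06² + 1.19² + 0.77² = 3.1326
Covariances σ_ij = r_ij · s_i · s_j:
  σ(Q1,Q2) = 0.52 × 1.06 × 1.19 = 0.6559
  σ(Q1,Q3) = 0.56 × 1.06 × 0.77 = 0.4571
  σ(Q2,Q3) = 0.62 × 1.19 × 0.77 = 0.5681
σ²_T = Σσ²ᵢ + 2·Σσ_ij = 3.1326 + 2 × 1.6811 = 6.4948
α = (3/2)·(1 − 3.1326/6.4948) = 0.777

α = 0.777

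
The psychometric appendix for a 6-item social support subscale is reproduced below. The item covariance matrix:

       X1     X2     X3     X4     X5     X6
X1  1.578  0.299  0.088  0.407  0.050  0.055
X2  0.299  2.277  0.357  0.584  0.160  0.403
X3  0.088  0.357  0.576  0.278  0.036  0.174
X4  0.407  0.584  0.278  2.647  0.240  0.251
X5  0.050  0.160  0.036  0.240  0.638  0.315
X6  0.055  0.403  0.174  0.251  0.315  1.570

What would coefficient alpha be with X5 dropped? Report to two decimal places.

α = 0.50

Remaining items: X1, X2, X3, X4, X6 (k = 5).
Σσ²ᵢ = 1.578 + 2.277 + 0.576 + 2.647 + 1.570 = 8.648
total variance = 8.648 + 2 × 2.896 = 14.440
α (item deleted) = (5/4)·(1 − 8.648/14.440) = 0.50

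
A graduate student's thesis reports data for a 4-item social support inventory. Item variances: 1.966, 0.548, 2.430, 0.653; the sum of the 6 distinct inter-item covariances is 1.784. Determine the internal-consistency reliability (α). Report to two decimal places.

α = 0.52

ΣVar(i) = 1.966 + 0.548 + 2.430 + 0.653 = 5.597
Sum of distinct covariances = 1.784
σ²_T = ΣVar(i) + 2·Σcov = 5.597 + 2 × 1.784 = 9.165
α = (4/3)·(1 − 5.597/9.165) = 0.52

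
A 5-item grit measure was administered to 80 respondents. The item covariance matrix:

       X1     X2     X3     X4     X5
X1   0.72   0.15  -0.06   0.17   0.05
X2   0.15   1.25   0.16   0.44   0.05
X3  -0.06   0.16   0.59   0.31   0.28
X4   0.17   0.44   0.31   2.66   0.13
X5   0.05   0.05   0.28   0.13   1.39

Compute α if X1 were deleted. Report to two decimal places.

Remaining items: X2, X3, X4, X5 (k = 4).
Σσᵢ² = 1.25 + 0.59 + 2.66 + 1.39 = 5.89
total variance = 5.89 + 2 × 1.37 = 8.63
α (item deleted) = (4/3)·(1 − 5.89/8.63) = 0.42

α = 0.42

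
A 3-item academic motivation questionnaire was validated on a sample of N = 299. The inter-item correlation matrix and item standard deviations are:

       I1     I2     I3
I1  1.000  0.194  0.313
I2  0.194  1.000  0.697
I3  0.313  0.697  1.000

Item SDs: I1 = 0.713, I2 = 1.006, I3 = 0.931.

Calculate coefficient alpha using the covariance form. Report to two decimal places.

Σσ²ᵢ = 0.713² + 1.006² + 0.931² = 2.3872
Covariances σ_ij = r_ij · s_i · s_j:
  σ(I1,I2) = 0.194 × 0.713 × 1.006 = 0.1392
  σ(I1,I3) = 0.313 × 0.713 × 0.931 = 0.2078
  σ(I2,I3) = 0.697 × 1.006 × 0.931 = 0.6528
σ²_T = Σσ²ᵢ + 2·Σσ_ij = 2.3872 + 2 × 0.9998 = 4.3868
α = (3/2)·(1 − 2.3872/4.3868) = 0.68

coefficient alpha = 0.68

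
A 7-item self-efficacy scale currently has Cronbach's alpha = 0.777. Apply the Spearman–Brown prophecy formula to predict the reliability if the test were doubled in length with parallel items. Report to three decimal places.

Length factor m = 2
α' = m·α / (1 + (m−1)·α)
   = 2 × 0.777 / (1 + (2 − 1) × 0.777)
   = 1.5540 / 1.7770 = 0.875

predicted reliability = 0.875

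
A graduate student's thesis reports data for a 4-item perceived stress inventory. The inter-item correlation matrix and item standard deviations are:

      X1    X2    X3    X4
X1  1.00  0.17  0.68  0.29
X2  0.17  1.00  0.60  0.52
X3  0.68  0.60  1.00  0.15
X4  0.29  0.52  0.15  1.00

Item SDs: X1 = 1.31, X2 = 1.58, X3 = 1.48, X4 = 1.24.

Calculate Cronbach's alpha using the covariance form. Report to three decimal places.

α = 0.732

Σσ²ᵢ = 1.31² + 1.58² + 1.48² + 1.24² = 7.9405
Covariances σ_ij = r_ij · s_i · s_j:
  σ(X1,X2) = 0.17 × 1.31 × 1.58 = 0.3519
  σ(X1,X3) = 0.68 × 1.31 × 1.48 = 1.3184
  σ(X1,X4) = 0.29 × 1.31 × 1.24 = 0.4711
  σ(X2,X3) = 0.60 × 1.58 × 1.48 = 1.4030
  σ(X2,X4) = 0.52 × 1.58 × 1.24 = 1.0188
  σ(X3,X4) = 0.15 × 1.48 × 1.24 = 0.2753
σ²_T = Σσ²ᵢ + 2·Σσ_ij = 7.9405 + 2 × 4.8385 = 17.6175
α = (4/3)·(1 − 7.9405/17.6175) = 0.732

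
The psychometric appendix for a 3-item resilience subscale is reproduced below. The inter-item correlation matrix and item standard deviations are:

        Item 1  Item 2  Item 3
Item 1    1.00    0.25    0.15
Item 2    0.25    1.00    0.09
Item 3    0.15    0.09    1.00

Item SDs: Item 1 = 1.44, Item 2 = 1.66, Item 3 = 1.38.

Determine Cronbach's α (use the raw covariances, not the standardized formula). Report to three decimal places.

Σσ²ᵢ = 1.44² + 1.66² + 1.38² = 6.7336
Covariances σ_ij = r_ij · s_i · s_j:
  σ(Item 1,Item 2) = 0.25 × 1.44 × 1.66 = 0.5976
  σ(Item 1,Item 3) = 0.15 × 1.44 × 1.38 = 0.2981
  σ(Item 2,Item 3) = 0.09 × 1.66 × 1.38 = 0.2062
σ²_T = Σσ²ᵢ + 2·Σσ_ij = 6.7336 + 2 × 1.1019 = 8.9374
α = (3/2)·(1 − 6.7336/8.9374) = 0.370

Cronbach's α = 0.370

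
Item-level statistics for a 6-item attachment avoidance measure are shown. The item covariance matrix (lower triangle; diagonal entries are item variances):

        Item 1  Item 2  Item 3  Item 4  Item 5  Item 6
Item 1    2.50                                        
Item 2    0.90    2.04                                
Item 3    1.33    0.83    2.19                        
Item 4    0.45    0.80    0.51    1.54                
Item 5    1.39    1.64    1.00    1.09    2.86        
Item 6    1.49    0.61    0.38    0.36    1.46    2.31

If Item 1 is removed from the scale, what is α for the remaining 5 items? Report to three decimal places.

Remaining items: Item 2, Item 3, Item 4, Item 5, Item 6 (k = 5).
Σσ²ᵢ = 2.04 + 2.19 + 1.54 + 2.86 + 2.31 = 10.94
total variance = 10.94 + 2 × 8.68 = 28.30
α (item deleted) = (5/4)·(1 − 10.94/28.30) = 0.767

α = 0.767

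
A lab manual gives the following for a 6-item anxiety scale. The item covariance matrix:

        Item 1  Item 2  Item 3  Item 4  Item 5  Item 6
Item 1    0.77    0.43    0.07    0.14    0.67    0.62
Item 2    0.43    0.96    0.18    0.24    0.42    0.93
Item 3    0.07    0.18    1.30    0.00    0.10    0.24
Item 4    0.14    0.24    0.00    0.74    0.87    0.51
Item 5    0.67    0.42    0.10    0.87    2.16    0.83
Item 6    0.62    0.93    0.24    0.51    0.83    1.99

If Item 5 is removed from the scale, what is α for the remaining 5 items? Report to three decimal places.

α = 0.673

Remaining items: Item 1, Item 2, Item 3, Item 4, Item 6 (k = 5).
Σσ²ᵢ = 0.77 + 0.96 + 1.30 + 0.74 + 1.99 = 5.76
total variance = 5.76 + 2 × 3.36 = 12.48
α (item deleted) = (5/4)·(1 − 5.76/12.48) = 0.673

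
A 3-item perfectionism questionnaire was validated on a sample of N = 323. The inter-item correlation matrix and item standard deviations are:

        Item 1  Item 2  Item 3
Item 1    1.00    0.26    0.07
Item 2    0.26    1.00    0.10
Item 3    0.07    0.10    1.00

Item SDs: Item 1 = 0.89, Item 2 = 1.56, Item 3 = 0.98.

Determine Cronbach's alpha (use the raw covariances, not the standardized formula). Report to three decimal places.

Σσ²ᵢ = 0.89² + 1.56² + 0.98² = 4.1861
Covariances σ_ij = r_ij · s_i · s_j:
  σ(Item 1,Item 2) = 0.26 × 0.89 × 1.56 = 0.3610
  σ(Item 1,Item 3) = 0.07 × 0.89 × 0.98 = 0.0611
  σ(Item 2,Item 3) = 0.10 × 1.56 × 0.98 = 0.1529
σ²_T = Σσ²ᵢ + 2·Σσ_ij = 4.1861 + 2 × 0.5750 = 5.3361
α = (3/2)·(1 − 4.1861/5.3361) = 0.323

Cronbach's alpha = 0.323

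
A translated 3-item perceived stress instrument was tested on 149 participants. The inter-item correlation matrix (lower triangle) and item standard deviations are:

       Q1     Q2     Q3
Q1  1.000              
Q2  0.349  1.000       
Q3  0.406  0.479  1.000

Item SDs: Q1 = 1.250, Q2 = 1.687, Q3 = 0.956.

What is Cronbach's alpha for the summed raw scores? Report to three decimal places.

Σσ²ᵢ = 1.250² + 1.687² + 0.956² = 5.3224
Covariances σ_ij = r_ij · s_i · s_j:
  σ(Q1,Q2) = 0.349 × 1.250 × 1.687 = 0.7360
  σ(Q1,Q3) = 0.406 × 1.250 × 0.956 = 0.4852
  σ(Q2,Q3) = 0.479 × 1.687 × 0.956 = 0.7725
σ²_T = Σσ²ᵢ + 2·Σσ_ij = 5.3224 + 2 × 1.9937 = 9.3098
α = (3/2)·(1 − 5.3224/9.3098) = 0.642

α = 0.642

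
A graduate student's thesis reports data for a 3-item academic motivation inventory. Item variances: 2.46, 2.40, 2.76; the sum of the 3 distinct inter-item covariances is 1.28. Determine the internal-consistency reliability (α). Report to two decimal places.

α = 0.38

ΣVar(i) = 2.46 + 2.40 + 2.76 = 7.62
Sum of distinct covariances = 1.28
σ²_total = ΣVar(i) + 2·Σcov = 7.62 + 2 × 1.28 = 10.18
α = (3/2)·(1 − 7.62/10.18) = 0.38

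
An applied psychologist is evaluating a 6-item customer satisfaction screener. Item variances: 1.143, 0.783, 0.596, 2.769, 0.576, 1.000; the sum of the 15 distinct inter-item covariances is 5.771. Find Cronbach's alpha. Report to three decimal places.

Σσᵢ² = 1.143 + 0.783 + 0.596 + 2.769 + 0.576 + 1.000 = 6.867
Sum of distinct covariances = 5.771
Var(T) = Σσᵢ² + 2·Σcov = 6.867 + 2 × 5.771 = 18.409
α = (6/5)·(1 − 6.867/18.409) = 0.752

α = 0.752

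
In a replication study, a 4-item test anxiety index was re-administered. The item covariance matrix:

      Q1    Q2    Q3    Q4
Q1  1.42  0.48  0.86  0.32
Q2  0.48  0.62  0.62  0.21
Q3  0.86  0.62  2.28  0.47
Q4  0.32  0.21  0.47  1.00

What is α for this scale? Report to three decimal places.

ΣVar(i) = 1.42 + 0.62 + 2.28 + 1.00 = 5.32
Sum of the distinct covariances = 2.96
σ²_T = 5.32 + 2 × 2.96 = 11.24
α = (k/(k−1))·(1 − ΣVar(i)/σ²_T) = (4/3)·(1 − 5.32/11.24) = 0.702

α = 0.702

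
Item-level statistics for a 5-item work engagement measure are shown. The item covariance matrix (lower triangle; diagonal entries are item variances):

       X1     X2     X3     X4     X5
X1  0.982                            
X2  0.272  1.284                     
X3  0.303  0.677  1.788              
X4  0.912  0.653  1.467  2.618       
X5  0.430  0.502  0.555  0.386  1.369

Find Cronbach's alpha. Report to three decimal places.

Cronbach's alpha = 0.756

ΣVar(i) = 0.982 + 1.284 + 1.788 + 2.618 + 1.369 = 8.041
Σ_{i<j} σ_ij = 6.157
σ²_total = 8.041 + 2 × 6.157 = 20.355
α = (k/(k−1))·(1 − ΣVar(i)/σ²_total) = (5/4)·(1 − 8.041/20.355) = 0.756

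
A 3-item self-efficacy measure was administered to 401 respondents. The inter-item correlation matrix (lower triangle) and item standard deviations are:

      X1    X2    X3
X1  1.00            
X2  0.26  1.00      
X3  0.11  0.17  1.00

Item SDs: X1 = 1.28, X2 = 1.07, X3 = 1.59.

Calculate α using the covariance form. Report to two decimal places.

Σσ²ᵢ = 1.28² + 1.07² + 1.59² = 5.3114
Covariances σ_ij = r_ij · s_i · s_j:
  σ(X1,X2) = 0.26 × 1.28 × 1.07 = 0.3561
  σ(X1,X3) = 0.11 × 1.28 × 1.59 = 0.2239
  σ(X2,X3) = 0.17 × 1.07 × 1.59 = 0.2892
σ²_T = Σσ²ᵢ + 2·Σσ_ij = 5.3114 + 2 × 0.8692 = 7.0498
α = (3/2)·(1 − 5.3114/7.0498) = 0.37

α = 0.37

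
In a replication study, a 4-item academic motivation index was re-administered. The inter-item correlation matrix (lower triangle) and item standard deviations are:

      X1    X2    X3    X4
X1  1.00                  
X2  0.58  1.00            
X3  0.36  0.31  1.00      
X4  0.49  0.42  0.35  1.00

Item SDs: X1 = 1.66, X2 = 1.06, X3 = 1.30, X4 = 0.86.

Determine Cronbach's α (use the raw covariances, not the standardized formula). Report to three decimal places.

Σσ²ᵢ = 1.66² + 1.06² + 1.30² + 0.86² = 6.3088
Covariances σ_ij = r_ij · s_i · s_j:
  σ(X1,X2) = 0.58 × 1.66 × 1.06 = 1.0206
  σ(X1,X3) = 0.36 × 1.66 × 1.30 = 0.7769
  σ(X1,X4) = 0.49 × 1.66 × 0.86 = 0.6995
  σ(X2,X3) = 0.31 × 1.06 × 1.30 = 0.4272
  σ(X2,X4) = 0.42 × 1.06 × 0.86 = 0.3829
  σ(X3,X4) = 0.35 × 1.30 × 0.86 = 0.3913
σ²_T = Σσ²ᵢ + 2·Σσ_ij = 6.3088 + 2 × 3.6984 = 13.7056
α = (4/3)·(1 − 6.3088/13.7056) = 0.720

α = 0.720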